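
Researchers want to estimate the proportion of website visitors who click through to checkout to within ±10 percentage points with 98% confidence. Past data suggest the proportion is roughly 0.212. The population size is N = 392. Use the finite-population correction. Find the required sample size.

For a proportion with margin E = 0.1 at 98% confidence, z = 2.326.
n = p̂(1−p̂)(z/E)² = 0.212 × 0.788 × (2.326/0.1)² = 90.38 — call this n₀.
Finite-population correction with N = 392: n = n₀ / (1 + (n₀−1)/N) = 90.38 / 1.228 = 73.60
Round up: n = 74.

74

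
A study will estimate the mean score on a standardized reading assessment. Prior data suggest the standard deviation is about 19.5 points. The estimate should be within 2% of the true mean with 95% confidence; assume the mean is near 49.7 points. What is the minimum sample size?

1479

For a mean, the margin of error is E = z·σ/√n, so n = (zσ/E)².
At 95% confidence, z = 1.960.
E = 2% of 49.7 = 0.994 points.
n = (1.960 × 19.5 / 0.994)² = 1478.46
Round up: n = 1479.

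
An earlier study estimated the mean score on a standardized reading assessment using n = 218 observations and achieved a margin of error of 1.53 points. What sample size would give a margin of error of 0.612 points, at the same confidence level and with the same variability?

Margin of error scales as 1/√n, so n₂ = n₁·(E₁/E₂)².
n₂ = 218 × (1.53/0.612)² = 218 × 6.25 = 1362.50
Round up: n₂ = 1363.

1363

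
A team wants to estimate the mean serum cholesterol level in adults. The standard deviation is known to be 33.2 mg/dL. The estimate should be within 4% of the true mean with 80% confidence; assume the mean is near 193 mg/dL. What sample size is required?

31

For a mean, the margin of error is E = z·σ/√n, so n = (zσ/E)².
At 80% confidence, z = 1.282.
E = 4% of 193 = 7.72 mg/dL.
n = (1.282 × 33.2 / 7.72)² = 30.40
Round up: n = 31.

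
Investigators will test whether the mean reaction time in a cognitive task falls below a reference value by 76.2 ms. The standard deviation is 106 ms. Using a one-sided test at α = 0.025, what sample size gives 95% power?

26

For a one-sample z-test, n = ((z_α + z_β)·σ/δ)².
z_α = 1.960 (one-sided α = 0.025); z_β = 1.645 (power 95% → β = 0.05).
n = (3.605 × 106 / 76.2)² = 25.15
Round up: n = 26.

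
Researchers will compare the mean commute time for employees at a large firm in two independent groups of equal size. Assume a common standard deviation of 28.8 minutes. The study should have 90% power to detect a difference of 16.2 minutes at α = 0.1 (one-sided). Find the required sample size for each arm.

For two equal groups, n per group = 2·((z_α + z_β)·σ/δ)².
z_α = 1.282; z_β = 1.282 (power 90%).
n = 2 × (2.564 × 28.8 / 16.2)² = 2 × 20.78 = 41.56
Round up: n = 42 per group.

42 per group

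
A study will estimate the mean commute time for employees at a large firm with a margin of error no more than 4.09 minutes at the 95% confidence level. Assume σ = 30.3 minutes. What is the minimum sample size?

For a mean, the margin of error is E = z·σ/√n, so n = (zσ/E)².
At 95% confidence, z = 1.960.
n = (1.960 × 30.3 / 4.09)² = 210.84
Round up: n = 211.

n = 211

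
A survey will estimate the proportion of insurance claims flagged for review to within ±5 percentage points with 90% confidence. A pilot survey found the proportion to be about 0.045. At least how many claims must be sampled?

n = 47

For a proportion with margin E = 0.05 at 90% confidence, z = 1.645.
n = p̂(1−p̂)(z/E)² = 0.045 × 0.955 × (1.645/0.05)² = 46.52
Round up: n = 47.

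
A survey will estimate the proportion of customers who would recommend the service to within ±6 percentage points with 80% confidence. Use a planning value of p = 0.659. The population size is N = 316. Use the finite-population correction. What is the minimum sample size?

n = 78

For a proportion with margin E = 0.06 at 80% confidence, z = 1.282.
n = p̂(1−p̂)(z/E)² = 0.659 × 0.341 × (1.282/0.06)² = 102.59 — call this n₀.
Finite-population correction with N = 316: n = n₀ / (1 + (n₀−1)/N) = 102.59 / 1.321 = 77.66
Round up: n = 78.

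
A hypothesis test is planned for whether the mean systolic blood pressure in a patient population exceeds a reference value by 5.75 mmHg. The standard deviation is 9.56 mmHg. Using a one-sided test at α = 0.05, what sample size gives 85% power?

20

For a one-sample z-test, n = ((z_α + z_β)·σ/δ)².
z_α = 1.645 (one-sided α = 0.05); z_β = 1.036 (power 85% → β = 0.15).
n = (2.681 × 9.56 / 5.75)² = 19.87
Round up: n = 20.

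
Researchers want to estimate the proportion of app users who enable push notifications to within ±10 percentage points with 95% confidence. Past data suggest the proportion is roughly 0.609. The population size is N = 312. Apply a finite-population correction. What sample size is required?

For a proportion with margin E = 0.1 at 95% confidence, z = 1.960.
n = p̂(1−p̂)(z/E)² = 0.609 × 0.391 × (1.960/0.1)² = 91.48 — call this n₀.
Finite-population correction with N = 312: n = n₀ / (1 + (n₀−1)/N) = 91.48 / 1.29 = 70.91
Round up: n = 71.

71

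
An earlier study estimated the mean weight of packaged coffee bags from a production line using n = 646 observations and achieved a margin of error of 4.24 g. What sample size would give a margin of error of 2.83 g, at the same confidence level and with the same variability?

Margin of error scales as 1/√n, so n₂ = n₁·(E₁/E₂)².
n₂ = 646 × (4.24/2.83)² = 646 × 2.245 = 1450.27
Round up: n₂ = 1451.

1451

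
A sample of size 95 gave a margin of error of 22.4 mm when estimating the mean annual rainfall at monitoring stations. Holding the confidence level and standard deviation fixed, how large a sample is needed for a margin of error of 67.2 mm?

11

Margin of error scales as 1/√n, so n₂ = n₁·(E₁/E₂)².
n₂ = 95 × (22.4/67.2)² = 95 × 0.1111 = 10.55
Round up: n₂ = 11.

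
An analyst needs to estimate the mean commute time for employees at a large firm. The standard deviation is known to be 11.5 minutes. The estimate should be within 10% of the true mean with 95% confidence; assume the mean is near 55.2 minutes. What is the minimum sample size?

For a mean, the margin of error is E = z·σ/√n, so n = (zσ/E)².
At 95% confidence, z = 1.960.
E = 10% of 55.2 = 5.52 minutes.
n = (1.960 × 11.5 / 5.52)² = 16.67
Round up: n = 17.

17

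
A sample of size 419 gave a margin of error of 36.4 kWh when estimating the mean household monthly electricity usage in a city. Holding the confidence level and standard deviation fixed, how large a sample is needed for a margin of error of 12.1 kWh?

Margin of error scales as 1/√n, so n₂ = n₁·(E₁/E₂)².
n₂ = 419 × (36.4/12.1)² = 419 × 9.05 = 3791.95
Round up: n₂ = 3792.

3792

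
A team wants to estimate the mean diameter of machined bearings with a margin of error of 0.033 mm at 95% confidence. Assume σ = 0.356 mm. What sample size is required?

n = 448

For a mean, the margin of error is E = z·σ/√n, so n = (zσ/E)².
At 95% confidence, z = 1.960.
n = (1.960 × 0.356 / 0.033)² = 447.08
Round up: n = 448.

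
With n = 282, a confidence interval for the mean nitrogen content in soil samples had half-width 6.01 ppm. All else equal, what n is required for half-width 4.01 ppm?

634

Margin of error scales as 1/√n, so n₂ = n₁·(E₁/E₂)².
n₂ = 282 × (6.01/4.01)² = 282 × 2.246 = 633.37
Round up: n₂ = 634.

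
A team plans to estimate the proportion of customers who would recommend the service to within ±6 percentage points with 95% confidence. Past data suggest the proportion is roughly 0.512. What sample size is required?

For a proportion with margin E = 0.06 at 95% confidence, z = 1.960.
n = p̂(1−p̂)(z/E)² = 0.512 × 0.488 × (1.960/0.06)² = 266.62
Round up: n = 267.

267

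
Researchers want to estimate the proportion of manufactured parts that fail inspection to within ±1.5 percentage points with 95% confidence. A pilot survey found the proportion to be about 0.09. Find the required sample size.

For a proportion with margin E = 0.015 at 95% confidence, z = 1.960.
n = p̂(1−p̂)(z/E)² = 0.09 × 0.91 × (1.960/0.015)² = 1398.34
Round up: n = 1399.

1399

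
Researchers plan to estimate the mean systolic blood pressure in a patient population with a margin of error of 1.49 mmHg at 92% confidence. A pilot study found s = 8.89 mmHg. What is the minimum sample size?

110

For a mean, the margin of error is E = z·σ/√n, so n = (zσ/E)².
At 92% confidence, z = 1.751.
n = (1.751 × 8.89 / 1.49)² = 109.14
Round up: n = 110.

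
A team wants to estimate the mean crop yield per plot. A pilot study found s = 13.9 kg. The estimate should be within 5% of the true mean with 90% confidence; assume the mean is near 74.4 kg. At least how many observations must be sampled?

n = 38

For a mean, the margin of error is E = z·σ/√n, so n = (zσ/E)².
At 90% confidence, z = 1.645.
E = 5% of 74.4 = 3.72 kg.
n = (1.645 × 13.9 / 3.72)² = 37.78
Round up: n = 38.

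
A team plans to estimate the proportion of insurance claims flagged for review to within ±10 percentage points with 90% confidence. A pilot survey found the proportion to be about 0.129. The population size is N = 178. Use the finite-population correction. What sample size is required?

For a proportion with margin E = 0.1 at 90% confidence, z = 1.645.
n = p̂(1−p̂)(z/E)² = 0.129 × 0.871 × (1.645/0.1)² = 30.40 — call this n₀.
Finite-population correction with N = 178: n = n₀ / (1 + (n₀−1)/N) = 30.40 / 1.165 = 26.09
Round up: n = 27.

27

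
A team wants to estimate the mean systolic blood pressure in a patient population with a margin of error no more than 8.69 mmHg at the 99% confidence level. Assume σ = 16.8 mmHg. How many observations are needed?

For a mean, the margin of error is E = z·σ/√n, so n = (zσ/E)².
At 99% confidence, z = 2.576.
n = (2.576 × 16.8 / 8.69)² = 24.80
Round up: n = 25.

25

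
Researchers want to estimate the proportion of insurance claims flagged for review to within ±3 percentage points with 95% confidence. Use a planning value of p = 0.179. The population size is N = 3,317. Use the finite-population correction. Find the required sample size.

n = 528

For a proportion with margin E = 0.03 at 95% confidence, z = 1.960.
n = p̂(1−p̂)(z/E)² = 0.179 × 0.821 × (1.960/0.03)² = 627.29 — call this n₀.
Finite-population correction with N = 3,317: n = n₀ / (1 + (n₀−1)/N) = 627.29 / 1.189 = 527.58
Round up: n = 528.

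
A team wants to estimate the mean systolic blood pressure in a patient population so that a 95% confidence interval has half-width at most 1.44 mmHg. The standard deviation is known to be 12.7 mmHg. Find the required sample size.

For a mean, the margin of error is E = z·σ/√n, so n = (zσ/E)².
At 95% confidence, z = 1.960.
n = (1.960 × 12.7 / 1.44)² = 298.81
Round up: n = 299.

n = 299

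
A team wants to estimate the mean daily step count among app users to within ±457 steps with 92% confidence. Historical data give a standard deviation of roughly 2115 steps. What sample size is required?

n = 66

For a mean, the margin of error is E = z·σ/√n, so n = (zσ/E)².
At 92% confidence, z = 1.751.
n = (1.751 × 2115 / 457)² = 65.67
Round up: n = 66.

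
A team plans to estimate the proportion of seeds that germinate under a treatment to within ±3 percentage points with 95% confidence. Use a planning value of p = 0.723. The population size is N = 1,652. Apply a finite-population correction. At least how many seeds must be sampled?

n = 564

For a proportion with margin E = 0.03 at 95% confidence, z = 1.960.
n = p̂(1−p̂)(z/E)² = 0.723 × 0.277 × (1.960/0.03)² = 854.85 — call this n₀.
Finite-population correction with N = 1,652: n = n₀ / (1 + (n₀−1)/N) = 854.85 / 1.517 = 563.51
Round up: n = 564.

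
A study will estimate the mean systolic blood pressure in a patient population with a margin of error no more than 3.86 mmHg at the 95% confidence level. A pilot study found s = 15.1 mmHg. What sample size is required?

59

For a mean, the margin of error is E = z·σ/√n, so n = (zσ/E)².
At 95% confidence, z = 1.960.
n = (1.960 × 15.1 / 3.86)² = 58.79
Round up: n = 59.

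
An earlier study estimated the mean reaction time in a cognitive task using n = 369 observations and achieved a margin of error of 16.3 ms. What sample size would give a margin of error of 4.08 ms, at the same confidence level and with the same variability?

5890

Margin of error scales as 1/√n, so n₂ = n₁·(E₁/E₂)².
n₂ = 369 × (16.3/4.08)² = 369 × 15.96 = 5889.24
Round up: n₂ = 5890.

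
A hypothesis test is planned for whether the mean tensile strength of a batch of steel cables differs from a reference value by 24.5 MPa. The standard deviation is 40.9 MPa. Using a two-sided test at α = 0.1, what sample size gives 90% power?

24

For a one-sample z-test, n = ((z_{α/2} + z_β)·σ/δ)².
z_{α/2} = 1.645 (two-sided α = 0.1); z_β = 1.282 (power 90% → β = 0.1).
n = (2.927 × 40.9 / 24.5)² = 23.88
Round up: n = 24.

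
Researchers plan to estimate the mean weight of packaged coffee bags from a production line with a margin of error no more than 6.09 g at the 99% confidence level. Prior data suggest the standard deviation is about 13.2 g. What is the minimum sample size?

For a mean, the margin of error is E = z·σ/√n, so n = (zσ/E)².
At 99% confidence, z = 2.576.
n = (2.576 × 13.2 / 6.09)² = 31.17
Round up: n = 32.

32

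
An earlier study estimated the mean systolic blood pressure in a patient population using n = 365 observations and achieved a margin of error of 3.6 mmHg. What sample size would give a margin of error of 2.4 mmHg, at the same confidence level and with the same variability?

Margin of error scales as 1/√n, so n₂ = n₁·(E₁/E₂)².
n₂ = 365 × (3.6/2.4)² = 365 × 2.25 = 821.25
Round up: n₂ = 822.

822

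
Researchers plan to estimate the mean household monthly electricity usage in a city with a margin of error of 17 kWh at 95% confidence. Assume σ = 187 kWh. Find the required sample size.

For a mean, the margin of error is E = z·σ/√n, so n = (zσ/E)².
At 95% confidence, z = 1.960.
n = (1.960 × 187 / 17)² = 464.83
Round up: n = 465.

465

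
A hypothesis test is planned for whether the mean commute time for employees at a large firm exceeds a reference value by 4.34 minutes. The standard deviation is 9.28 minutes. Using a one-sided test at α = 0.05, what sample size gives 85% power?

For a one-sample z-test, n = ((z_α + z_β)·σ/δ)².
z_α = 1.645 (one-sided α = 0.05); z_β = 1.036 (power 85% → β = 0.15).
n = (2.681 × 9.28 / 4.34)² = 32.86
Round up: n = 33.

33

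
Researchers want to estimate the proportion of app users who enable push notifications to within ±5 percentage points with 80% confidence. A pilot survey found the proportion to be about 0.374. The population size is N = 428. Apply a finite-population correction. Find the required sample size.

For a proportion with margin E = 0.05 at 80% confidence, z = 1.282.
n = p̂(1−p̂)(z/E)² = 0.374 × 0.626 × (1.282/0.05)² = 153.92 — call this n₀.
Finite-population correction with N = 428: n = n₀ / (1 + (n₀−1)/N) = 153.92 / 1.357 = 113.43
Round up: n = 114.

114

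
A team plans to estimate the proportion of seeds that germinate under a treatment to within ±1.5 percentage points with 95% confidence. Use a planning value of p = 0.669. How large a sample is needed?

For a proportion with margin E = 0.015 at 95% confidence, z = 1.960.
n = p̂(1−p̂)(z/E)² = 0.669 × 0.331 × (1.960/0.015)² = 3780.80
Round up: n = 3781.

3781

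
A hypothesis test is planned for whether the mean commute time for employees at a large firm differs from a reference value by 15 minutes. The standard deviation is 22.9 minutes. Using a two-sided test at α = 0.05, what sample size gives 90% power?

For a one-sample z-test, n = ((z_{α/2} + z_β)·σ/δ)².
z_{α/2} = 1.960 (two-sided α = 0.05); z_β = 1.282 (power 90% → β = 0.1).
n = (3.242 × 22.9 / 15)² = 24.50
Round up: n = 25.

25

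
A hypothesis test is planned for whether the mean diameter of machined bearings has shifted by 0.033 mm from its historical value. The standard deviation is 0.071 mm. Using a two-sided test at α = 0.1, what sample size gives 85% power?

34

For a one-sample z-test, n = ((z_{α/2} + z_β)·σ/δ)².
z_{α/2} = 1.645 (two-sided α = 0.1); z_β = 1.036 (power 85% → β = 0.15).
n = (2.681 × 0.071 / 0.033)² = 33.27
Round up: n = 34.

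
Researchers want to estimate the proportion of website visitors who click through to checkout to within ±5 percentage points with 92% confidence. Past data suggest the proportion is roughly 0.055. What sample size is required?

For a proportion with margin E = 0.05 at 92% confidence, z = 1.751.
n = p̂(1−p̂)(z/E)² = 0.055 × 0.945 × (1.751/0.05)² = 63.74
Round up: n = 64.

64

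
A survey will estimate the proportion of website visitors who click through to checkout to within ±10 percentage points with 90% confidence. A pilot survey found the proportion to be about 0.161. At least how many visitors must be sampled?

37

For a proportion with margin E = 0.1 at 90% confidence, z = 1.645.
n = p̂(1−p̂)(z/E)² = 0.161 × 0.839 × (1.645/0.1)² = 36.55
Round up: n = 37.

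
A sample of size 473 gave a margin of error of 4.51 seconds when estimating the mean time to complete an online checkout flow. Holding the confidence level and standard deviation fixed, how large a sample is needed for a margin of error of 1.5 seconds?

4276

Margin of error scales as 1/√n, so n₂ = n₁·(E₁/E₂)².
n₂ = 473 × (4.51/1.5)² = 473 × 9.04 = 4275.92
Round up: n₂ = 4276.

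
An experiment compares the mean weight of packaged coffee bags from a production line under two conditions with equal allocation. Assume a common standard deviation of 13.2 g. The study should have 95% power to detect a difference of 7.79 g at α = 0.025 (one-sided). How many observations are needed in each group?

For two equal groups, n per group = 2·((z_α + z_β)·σ/δ)².
z_α = 1.960; z_β = 1.645 (power 95%).
n = 2 × (3.605 × 13.2 / 7.79)² = 2 × 37.32 = 74.64
Round up: n = 75 per group.

75 per group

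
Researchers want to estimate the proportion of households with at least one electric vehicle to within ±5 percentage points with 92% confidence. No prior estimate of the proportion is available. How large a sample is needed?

307

For a proportion with margin E = 0.05 at 92% confidence, z = 1.751.
With no prior estimate, use p = 0.5, which maximizes p(1−p) at 0.25.
n = 0.25 × (z/E)² = 0.25 × (1.751/0.05)² = 306.60
Round up: n = 307.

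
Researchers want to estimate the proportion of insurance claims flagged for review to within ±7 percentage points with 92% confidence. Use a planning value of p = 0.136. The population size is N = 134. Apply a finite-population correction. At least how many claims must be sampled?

n = 48

For a proportion with margin E = 0.07 at 92% confidence, z = 1.751.
n = p̂(1−p̂)(z/E)² = 0.136 × 0.864 × (1.751/0.07)² = 73.52 — call this n₀.
Finite-population correction with N = 134: n = n₀ / (1 + (n₀−1)/N) = 73.52 / 1.541 = 47.71
Round up: n = 48.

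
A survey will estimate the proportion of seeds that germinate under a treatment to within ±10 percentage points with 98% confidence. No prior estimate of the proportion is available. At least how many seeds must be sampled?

136

For a proportion with margin E = 0.1 at 98% confidence, z = 2.326.
With no prior estimate, use p = 0.5, which maximizes p(1−p) at 0.25.
n = 0.25 × (z/E)² = 0.25 × (2.326/0.1)² = 135.26
Round up: n = 136.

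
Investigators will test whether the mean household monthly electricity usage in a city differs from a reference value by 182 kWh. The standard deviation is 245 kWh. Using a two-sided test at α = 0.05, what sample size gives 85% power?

17

For a one-sample z-test, n = ((z_{α/2} + z_β)·σ/δ)².
z_{α/2} = 1.960 (two-sided α = 0.05); z_β = 1.036 (power 85% → β = 0.15).
n = (2.996 × 245 / 182)² = 16.27
Round up: n = 17.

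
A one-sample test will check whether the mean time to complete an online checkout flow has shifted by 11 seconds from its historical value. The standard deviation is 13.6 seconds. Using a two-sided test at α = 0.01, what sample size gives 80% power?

For a one-sample z-test, n = ((z_{α/2} + z_β)·σ/δ)².
z_{α/2} = 2.576 (two-sided α = 0.01); z_β = 0.842 (power 80% → β = 0.2).
n = (3.418 × 13.6 / 11)² = 17.86
Round up: n = 18.

18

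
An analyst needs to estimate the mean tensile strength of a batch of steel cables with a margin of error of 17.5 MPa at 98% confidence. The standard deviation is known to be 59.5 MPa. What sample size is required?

n = 63

For a mean, the margin of error is E = z·σ/√n, so n = (zσ/E)².
At 98% confidence, z = 2.326.
n = (2.326 × 59.5 / 17.5)² = 62.54
Round up: n = 63.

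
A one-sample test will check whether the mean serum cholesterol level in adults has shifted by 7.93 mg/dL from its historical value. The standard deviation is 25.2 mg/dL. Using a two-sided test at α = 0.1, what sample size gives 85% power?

n = 73

For a one-sample z-test, n = ((z_{α/2} + z_β)·σ/δ)².
z_{α/2} = 1.645 (two-sided α = 0.1); z_β = 1.036 (power 85% → β = 0.15).
n = (2.681 × 25.2 / 7.93)² = 72.59
Round up: n = 73.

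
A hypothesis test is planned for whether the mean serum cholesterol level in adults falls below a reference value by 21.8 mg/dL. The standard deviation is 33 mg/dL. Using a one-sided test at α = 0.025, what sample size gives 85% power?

For a one-sample z-test, n = ((z_α + z_β)·σ/δ)².
z_α = 1.960 (one-sided α = 0.025); z_β = 1.036 (power 85% → β = 0.15).
n = (2.996 × 33 / 21.8)² = 20.57
Round up: n = 21.

21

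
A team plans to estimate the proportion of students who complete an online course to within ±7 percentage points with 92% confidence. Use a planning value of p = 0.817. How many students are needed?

94

For a proportion with margin E = 0.07 at 92% confidence, z = 1.751.
n = p̂(1−p̂)(z/E)² = 0.817 × 0.183 × (1.751/0.07)² = 93.55
Round up: n = 94.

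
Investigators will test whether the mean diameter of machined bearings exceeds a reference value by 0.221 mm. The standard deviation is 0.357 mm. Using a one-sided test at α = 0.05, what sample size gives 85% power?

19

For a one-sample z-test, n = ((z_α + z_β)·σ/δ)².
z_α = 1.645 (one-sided α = 0.05); z_β = 1.036 (power 85% → β = 0.15).
n = (2.681 × 0.357 / 0.221)² = 18.76
Round up: n = 19.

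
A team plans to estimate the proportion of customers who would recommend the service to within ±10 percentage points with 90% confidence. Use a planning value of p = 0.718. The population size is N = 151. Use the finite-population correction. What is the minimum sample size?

n = 41

For a proportion with margin E = 0.1 at 90% confidence, z = 1.645.
n = p̂(1−p̂)(z/E)² = 0.718 × 0.282 × (1.645/0.1)² = 54.79 — call this n₀.
Finite-population correction with N = 151: n = n₀ / (1 + (n₀−1)/N) = 54.79 / 1.356 = 40.41
Round up: n = 41.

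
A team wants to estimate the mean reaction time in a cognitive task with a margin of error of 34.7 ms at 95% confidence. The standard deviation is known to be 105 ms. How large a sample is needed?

36

For a mean, the margin of error is E = z·σ/√n, so n = (zσ/E)².
At 95% confidence, z = 1.960.
n = (1.960 × 105 / 34.7)² = 35.17
Round up: n = 36.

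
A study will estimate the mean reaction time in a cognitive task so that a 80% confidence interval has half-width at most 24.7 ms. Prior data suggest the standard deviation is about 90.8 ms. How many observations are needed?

For a mean, the margin of error is E = z·σ/√n, so n = (zσ/E)².
At 80% confidence, z = 1.282.
n = (1.282 × 90.8 / 24.7)² = 22.21
Round up: n = 23.

n = 23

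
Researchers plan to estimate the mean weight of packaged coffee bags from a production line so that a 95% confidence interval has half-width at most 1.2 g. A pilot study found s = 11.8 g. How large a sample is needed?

n = 372

For a mean, the margin of error is E = z·σ/√n, so n = (zσ/E)².
At 95% confidence, z = 1.960.
n = (1.960 × 11.8 / 1.2)² = 371.46
Round up: n = 372.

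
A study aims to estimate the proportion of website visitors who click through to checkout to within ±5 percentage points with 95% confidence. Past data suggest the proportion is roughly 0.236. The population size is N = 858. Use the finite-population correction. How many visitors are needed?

For a proportion with margin E = 0.05 at 95% confidence, z = 1.960.
n = p̂(1−p̂)(z/E)² = 0.236 × 0.764 × (1.960/0.05)² = 277.06 — call this n₀.
Finite-population correction with N = 858: n = n₀ / (1 + (n₀−1)/N) = 277.06 / 1.322 = 209.58
Round up: n = 210.

210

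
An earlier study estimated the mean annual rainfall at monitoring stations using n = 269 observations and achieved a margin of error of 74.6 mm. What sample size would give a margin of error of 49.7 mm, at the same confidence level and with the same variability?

Margin of error scales as 1/√n, so n₂ = n₁·(E₁/E₂)².
n₂ = 269 × (74.6/49.7)² = 269 × 2.253 = 606.06
Round up: n₂ = 607.

607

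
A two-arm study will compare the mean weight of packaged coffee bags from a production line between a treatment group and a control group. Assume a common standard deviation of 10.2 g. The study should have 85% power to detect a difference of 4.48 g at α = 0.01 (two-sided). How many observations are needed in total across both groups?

272 total

For two equal groups, n per group = 2·((z_{α/2} + z_β)·σ/δ)².
z_{α/2} = 2.576; z_β = 1.036 (power 85%).
n = 2 × (3.612 × 10.2 / 4.48)² = 2 × 67.63 = 135.26
Round up: n = 136 per group.
Total across both groups: 2 × 136 = 272.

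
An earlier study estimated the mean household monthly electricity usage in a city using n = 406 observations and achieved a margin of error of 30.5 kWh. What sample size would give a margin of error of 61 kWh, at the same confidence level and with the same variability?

102

Margin of error scales as 1/√n, so n₂ = n₁·(E₁/E₂)².
n₂ = 406 × (30.5/61)² = 406 × 0.25 = 101.50
Round up: n₂ = 102.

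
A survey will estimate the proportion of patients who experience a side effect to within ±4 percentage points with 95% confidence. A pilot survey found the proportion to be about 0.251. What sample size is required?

For a proportion with margin E = 0.04 at 95% confidence, z = 1.960.
n = p̂(1−p̂)(z/E)² = 0.251 × 0.749 × (1.960/0.04)² = 451.39
Round up: n = 452.

452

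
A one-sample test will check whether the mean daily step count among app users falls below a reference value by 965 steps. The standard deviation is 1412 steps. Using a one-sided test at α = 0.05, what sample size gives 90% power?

n = 19

For a one-sample z-test, n = ((z_α + z_β)·σ/δ)².
z_α = 1.645 (one-sided α = 0.05); z_β = 1.282 (power 90% → β = 0.1).
n = (2.927 × 1412 / 965)² = 18.34
Round up: n = 19.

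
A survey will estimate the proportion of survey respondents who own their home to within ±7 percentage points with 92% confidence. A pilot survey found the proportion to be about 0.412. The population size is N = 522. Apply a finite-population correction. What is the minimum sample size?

118

For a proportion with margin E = 0.07 at 92% confidence, z = 1.751.
n = p̂(1−p̂)(z/E)² = 0.412 × 0.588 × (1.751/0.07)² = 151.58 — call this n₀.
Finite-population correction with N = 522: n = n₀ / (1 + (n₀−1)/N) = 151.58 / 1.288 = 117.69
Round up: n = 118.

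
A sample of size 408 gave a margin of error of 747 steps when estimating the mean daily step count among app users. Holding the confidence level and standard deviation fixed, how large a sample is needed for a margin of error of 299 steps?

Margin of error scales as 1/√n, so n₂ = n₁·(E₁/E₂)².
n₂ = 408 × (747/299)² = 408 × 6.242 = 2546.74
Round up: n₂ = 2547.

2547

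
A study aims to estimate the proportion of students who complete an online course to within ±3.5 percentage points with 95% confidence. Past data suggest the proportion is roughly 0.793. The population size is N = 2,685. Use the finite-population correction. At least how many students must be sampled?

For a proportion with margin E = 0.035 at 95% confidence, z = 1.960.
n = p̂(1−p̂)(z/E)² = 0.793 × 0.207 × (1.960/0.035)² = 514.78 — call this n₀.
Finite-population correction with N = 2,685: n = n₀ / (1 + (n₀−1)/N) = 514.78 / 1.191 = 432.23
Round up: n = 433.

433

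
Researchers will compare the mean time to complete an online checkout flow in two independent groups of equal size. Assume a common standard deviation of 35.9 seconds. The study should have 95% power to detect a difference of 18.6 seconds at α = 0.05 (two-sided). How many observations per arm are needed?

For two equal groups, n per group = 2·((z_{α/2} + z_β)·σ/δ)².
z_{α/2} = 1.960; z_β = 1.645 (power 95%).
n = 2 × (3.605 × 35.9 / 18.6)² = 2 × 48.41 = 96.82
Round up: n = 97 per group.

97 per group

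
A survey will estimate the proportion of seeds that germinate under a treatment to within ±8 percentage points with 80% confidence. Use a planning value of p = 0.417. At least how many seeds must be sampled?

For a proportion with margin E = 0.08 at 80% confidence, z = 1.282.
n = p̂(1−p̂)(z/E)² = 0.417 × 0.583 × (1.282/0.08)² = 62.43
Round up: n = 63.

63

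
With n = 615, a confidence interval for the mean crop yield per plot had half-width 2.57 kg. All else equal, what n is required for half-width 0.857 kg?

n = 5531

Margin of error scales as 1/√n, so n₂ = n₁·(E₁/E₂)².
n₂ = 615 × (2.57/0.857)² = 615 × 8.993 = 5530.70
Round up: n₂ = 5531.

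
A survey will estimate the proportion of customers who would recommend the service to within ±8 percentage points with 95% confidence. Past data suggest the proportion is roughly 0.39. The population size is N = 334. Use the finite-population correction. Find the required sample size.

101

For a proportion with margin E = 0.08 at 95% confidence, z = 1.960.
n = p̂(1−p̂)(z/E)² = 0.39 × 0.61 × (1.960/0.08)² = 142.80 — call this n₀.
Finite-population correction with N = 334: n = n₀ / (1 + (n₀−1)/N) = 142.80 / 1.425 = 100.21
Round up: n = 101.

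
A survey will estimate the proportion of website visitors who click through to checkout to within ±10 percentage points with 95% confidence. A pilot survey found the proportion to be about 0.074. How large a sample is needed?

For a proportion with margin E = 0.1 at 95% confidence, z = 1.960.
n = p̂(1−p̂)(z/E)² = 0.074 × 0.926 × (1.960/0.1)² = 26.32
Round up: n = 27.

n = 27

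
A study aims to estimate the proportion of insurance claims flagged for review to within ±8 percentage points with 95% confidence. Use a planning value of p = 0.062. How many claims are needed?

35

For a proportion with margin E = 0.08 at 95% confidence, z = 1.960.
n = p̂(1−p̂)(z/E)² = 0.062 × 0.938 × (1.960/0.08)² = 34.91
Round up: n = 35.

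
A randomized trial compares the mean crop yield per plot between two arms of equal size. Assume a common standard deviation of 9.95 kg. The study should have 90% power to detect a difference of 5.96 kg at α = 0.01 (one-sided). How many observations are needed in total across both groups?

For two equal groups, n per group = 2·((z_α + z_β)·σ/δ)².
z_α = 2.326; z_β = 1.282 (power 90%).
n = 2 × (3.608 × 9.95 / 5.96)² = 2 × 36.28 = 72.56
Round up: n = 73 per group.
Total across both groups: 2 × 73 = 146.

146 total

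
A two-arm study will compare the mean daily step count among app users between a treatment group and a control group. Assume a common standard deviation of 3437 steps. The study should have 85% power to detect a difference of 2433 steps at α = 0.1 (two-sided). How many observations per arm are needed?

For two equal groups, n per group = 2·((z_{α/2} + z_β)·σ/δ)².
z_{α/2} = 1.645; z_β = 1.036 (power 85%).
n = 2 × (2.681 × 3437 / 2433)² = 2 × 14.34 = 28.68
Round up: n = 29 per group.

29 per group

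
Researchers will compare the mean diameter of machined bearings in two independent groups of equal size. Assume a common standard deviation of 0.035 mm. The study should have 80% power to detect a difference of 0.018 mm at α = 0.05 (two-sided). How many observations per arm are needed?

For two equal groups, n per group = 2·((z_{α/2} + z_β)·σ/δ)².
z_{α/2} = 1.960; z_β = 0.842 (power 80%).
n = 2 × (2.802 × 0.035 / 0.018)² = 2 × 29.68 = 59.36
Round up: n = 60 per group.

60 per group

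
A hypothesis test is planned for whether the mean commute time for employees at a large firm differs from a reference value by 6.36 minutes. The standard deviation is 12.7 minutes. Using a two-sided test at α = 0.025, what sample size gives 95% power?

n = 61

For a one-sample z-test, n = ((z_{α/2} + z_β)·σ/δ)².
z_{α/2} = 2.241 (two-sided α = 0.025); z_β = 1.645 (power 95% → β = 0.05).
n = (3.886 × 12.7 / 6.36)² = 60.21
Round up: n = 61.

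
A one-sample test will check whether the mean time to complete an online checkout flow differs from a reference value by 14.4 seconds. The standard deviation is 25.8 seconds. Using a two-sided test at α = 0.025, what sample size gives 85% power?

n = 35

For a one-sample z-test, n = ((z_{α/2} + z_β)·σ/δ)².
z_{α/2} = 2.241 (two-sided α = 0.025); z_β = 1.036 (power 85% → β = 0.15).
n = (3.277 × 25.8 / 14.4)² = 34.47
Round up: n = 35.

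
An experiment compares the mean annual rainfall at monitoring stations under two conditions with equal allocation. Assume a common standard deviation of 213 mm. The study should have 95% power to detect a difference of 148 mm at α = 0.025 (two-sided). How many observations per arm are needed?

63 per group

For two equal groups, n per group = 2·((z_{α/2} + z_β)·σ/δ)².
z_{α/2} = 2.241; z_β = 1.645 (power 95%).
n = 2 × (3.886 × 213 / 148)² = 2 × 31.28 = 62.56
Round up: n = 63 per group.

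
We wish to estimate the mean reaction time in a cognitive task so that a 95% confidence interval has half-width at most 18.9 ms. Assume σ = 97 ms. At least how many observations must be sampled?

For a mean, the margin of error is E = z·σ/√n, so n = (zσ/E)².
At 95% confidence, z = 1.960.
n = (1.960 × 97 / 18.9)² = 101.19
Round up: n = 102.

102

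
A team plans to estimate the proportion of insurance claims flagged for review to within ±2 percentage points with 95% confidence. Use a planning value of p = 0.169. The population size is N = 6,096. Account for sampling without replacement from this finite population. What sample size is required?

1105

For a proportion with margin E = 0.02 at 95% confidence, z = 1.960.
n = p̂(1−p̂)(z/E)² = 0.169 × 0.831 × (1.960/0.02)² = 1348.78 — call this n₀.
Finite-population correction with N = 6,096: n = n₀ / (1 + (n₀−1)/N) = 1348.78 / 1.221 = 1104.65
Round up: n = 1105.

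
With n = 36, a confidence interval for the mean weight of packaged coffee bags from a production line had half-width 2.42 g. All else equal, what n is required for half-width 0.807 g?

324

Margin of error scales as 1/√n, so n₂ = n₁·(E₁/E₂)².
n₂ = 36 × (2.42/0.807)² = 36 × 8.993 = 323.75
Round up: n₂ = 324.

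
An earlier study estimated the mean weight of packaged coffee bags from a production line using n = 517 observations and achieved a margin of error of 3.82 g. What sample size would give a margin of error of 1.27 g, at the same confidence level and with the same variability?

Margin of error scales as 1/√n, so n₂ = n₁·(E₁/E₂)².
n₂ = 517 × (3.82/1.27)² = 517 × 9.047 = 4677.30
Round up: n₂ = 4678.

4678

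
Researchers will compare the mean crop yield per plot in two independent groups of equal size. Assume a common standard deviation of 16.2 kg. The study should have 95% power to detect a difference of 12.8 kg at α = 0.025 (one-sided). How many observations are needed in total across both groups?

For two equal groups, n per group = 2·((z_α + z_β)·σ/δ)².
z_α = 1.960; z_β = 1.645 (power 95%).
n = 2 × (3.605 × 16.2 / 12.8)² = 2 × 20.82 = 41.64
Round up: n = 42 per group.
Total across both groups: 2 × 42 = 84.

84 total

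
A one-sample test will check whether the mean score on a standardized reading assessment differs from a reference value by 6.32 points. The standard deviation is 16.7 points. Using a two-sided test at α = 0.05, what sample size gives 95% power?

For a one-sample z-test, n = ((z_{α/2} + z_β)·σ/δ)².
z_{α/2} = 1.960 (two-sided α = 0.05); z_β = 1.645 (power 95% → β = 0.05).
n = (3.605 × 16.7 / 6.32)² = 90.74
Round up: n = 91.

n = 91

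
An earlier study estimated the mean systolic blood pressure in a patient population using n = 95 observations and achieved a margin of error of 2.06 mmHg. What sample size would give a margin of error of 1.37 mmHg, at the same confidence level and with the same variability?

n = 215

Margin of error scales as 1/√n, so n₂ = n₁·(E₁/E₂)².
n₂ = 95 × (2.06/1.37)² = 95 × 2.261 = 214.80
Round up: n₂ = 215.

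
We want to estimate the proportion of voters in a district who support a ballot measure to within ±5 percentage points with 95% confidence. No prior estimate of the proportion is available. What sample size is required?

For a proportion with margin E = 0.05 at 95% confidence, z = 1.960.
With no prior estimate, use p = 0.5, which maximizes p(1−p) at 0.25.
n = 0.25 × (z/E)² = 0.25 × (1.960/0.05)² = 384.16
Round up: n = 385.

385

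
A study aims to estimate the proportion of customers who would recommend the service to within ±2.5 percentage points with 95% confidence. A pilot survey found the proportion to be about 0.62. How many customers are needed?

For a proportion with margin E = 0.025 at 95% confidence, z = 1.960.
n = p̂(1−p̂)(z/E)² = 0.62 × 0.38 × (1.960/0.025)² = 1448.13
Round up: n = 1449.

1449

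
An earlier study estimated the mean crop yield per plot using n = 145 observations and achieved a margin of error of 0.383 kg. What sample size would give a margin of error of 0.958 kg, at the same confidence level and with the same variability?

24

Margin of error scales as 1/√n, so n₂ = n₁·(E₁/E₂)².
n₂ = 145 × (0.383/0.958)² = 145 × 0.1598 = 23.17
Round up: n₂ = 24.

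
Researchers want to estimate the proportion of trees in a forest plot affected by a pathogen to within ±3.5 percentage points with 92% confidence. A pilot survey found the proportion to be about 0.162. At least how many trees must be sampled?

For a proportion with margin E = 0.035 at 92% confidence, z = 1.751.
n = p̂(1−p̂)(z/E)² = 0.162 × 0.838 × (1.751/0.035)² = 339.78
Round up: n = 340.

340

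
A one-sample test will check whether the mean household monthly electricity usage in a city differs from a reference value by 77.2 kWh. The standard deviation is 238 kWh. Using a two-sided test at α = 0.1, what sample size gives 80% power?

For a one-sample z-test, n = ((z_{α/2} + z_β)·σ/δ)².
z_{α/2} = 1.645 (two-sided α = 0.1); z_β = 0.842 (power 80% → β = 0.2).
n = (2.487 × 238 / 77.2)² = 58.79
Round up: n = 59.

59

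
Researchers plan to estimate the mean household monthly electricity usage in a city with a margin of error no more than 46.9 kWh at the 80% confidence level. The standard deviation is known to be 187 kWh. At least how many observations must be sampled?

n = 27

For a mean, the margin of error is E = z·σ/√n, so n = (zσ/E)².
At 80% confidence, z = 1.282.
n = (1.282 × 187 / 46.9)² = 26.13
Round up: n = 27.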